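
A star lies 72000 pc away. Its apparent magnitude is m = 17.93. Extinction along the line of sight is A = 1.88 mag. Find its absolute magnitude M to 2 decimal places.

M ≈ -3.24

5 log₁₀(d/10 pc) = 5 log₁₀(72000) − 5 = 19.287
M = m − 5 log₁₀(d/10) − A = 17.93 − 19.287 − 1.88 = -3.237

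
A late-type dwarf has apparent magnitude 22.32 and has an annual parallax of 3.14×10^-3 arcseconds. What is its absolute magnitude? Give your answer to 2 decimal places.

M ≈ 14.80

d = 1/p = 1/3.14×10^-3″ = 318.5 pc
5 log₁₀(d/10 pc) = 5 log₁₀(318.5) − 5 = 7.515
M = m − 5 log₁₀(d/10) = 22.32 − 7.515 = 14.805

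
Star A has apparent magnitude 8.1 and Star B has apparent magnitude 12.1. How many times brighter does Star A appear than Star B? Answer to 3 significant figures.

39.8

Magnitude difference = -4.0
Flux ratio = 10^(−0.4 Δm) = 10^(−0.4 × -4.0) = 10^1.600 = 39.81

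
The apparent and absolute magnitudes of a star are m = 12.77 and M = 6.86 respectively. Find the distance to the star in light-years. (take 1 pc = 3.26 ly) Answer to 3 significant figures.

d ≈ 496 ly

Distance modulus: m − M = 12.77 − (6.86) = 5.910
m − M = 5 log₁₀ d − 5
log₁₀ d = (m − M)/5 + 1 = 2.1820
d = 10^2.1820 = 152.1 pc
= 495.7 ly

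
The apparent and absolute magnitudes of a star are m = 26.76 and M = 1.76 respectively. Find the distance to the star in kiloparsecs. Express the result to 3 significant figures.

d ≈ 1000 kpc

μ = m − M = 25.000
m − M = 5 log₁₀ d − 5
log₁₀ d = (m − M)/5 + 1 = 6.0000
d = 10^6.0000 = 1.000×10^6 pc
= 1000 kpc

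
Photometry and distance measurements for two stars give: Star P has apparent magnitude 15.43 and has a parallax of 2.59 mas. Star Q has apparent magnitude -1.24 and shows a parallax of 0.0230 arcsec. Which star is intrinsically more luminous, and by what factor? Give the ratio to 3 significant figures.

Star P: p = 2.59 mas = 2.59×10^-3″ → d = 1/p = 386.1 pc
Star P: M = m − 5 log₁₀ d + 5 = 15.43 − 5·2.5867 + 5 = 7.496
Star Q: d = 1/p = 1/0.0230″ = 43.48 pc
Star Q: M = m − 5 log₁₀ d + 5 = -1.24 − 5·1.6383 + 5 = -4.431
ΔM = M_P − M_Q = 7.496 − (-4.431) = 11.928; smaller M is more luminous → Star Q.
L ratio = 10^(0.4 |ΔM|) = 10^4.771 = 59040

Star Q is more luminous, by a factor of 59000.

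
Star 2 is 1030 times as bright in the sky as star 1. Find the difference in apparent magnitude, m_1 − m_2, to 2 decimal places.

m_1 − m_2 ≈ 7.53

Pogson: Δm = −2.5 log₁₀(ratio) = −2.5 log₁₀(1030) = −2.5 × 3.0128 = -7.532
Star 2 is brighter so has the smaller magnitude: m_1 − m_2 is positive.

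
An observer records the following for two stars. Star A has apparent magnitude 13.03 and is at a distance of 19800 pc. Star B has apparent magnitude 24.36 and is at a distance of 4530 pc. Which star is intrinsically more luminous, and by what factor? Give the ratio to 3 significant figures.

Star A is more luminous, by a factor of 650000.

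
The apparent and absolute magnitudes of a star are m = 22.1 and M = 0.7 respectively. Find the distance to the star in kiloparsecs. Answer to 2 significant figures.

d ≈ 190 kpc

μ = m − M = 21.400
m − M = 5 log₁₀ d − 5
log₁₀ d = (m − M)/5 + 1 = 5.2800
d = 10^5.2800 = 190500 pc
= 190.5 kpc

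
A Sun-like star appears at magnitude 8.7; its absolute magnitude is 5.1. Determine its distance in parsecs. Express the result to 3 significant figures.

d ≈ 52.5 pc

Distance modulus: m − M = 8.7 − (5.1) = 3.600
m − M = 5 log₁₀ d − 5
log₁₀ d = (m − M)/5 + 1 = 1.7200
d = 10^1.7200 = 52.48 pc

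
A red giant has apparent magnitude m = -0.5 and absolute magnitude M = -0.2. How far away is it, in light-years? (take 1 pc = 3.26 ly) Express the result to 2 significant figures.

Distance modulus: m − M = -0.5 − (-0.2) = -0.300
m − M = 5 log₁₀ d − 5
log₁₀ d = (m − M)/5 + 1 = 0.9400
d = 10^0.9400 = 8.710 pc
= 28.39 ly

d ≈ 28 ly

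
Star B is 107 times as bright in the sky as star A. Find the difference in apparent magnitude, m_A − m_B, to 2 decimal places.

m_A − m_B ≈ 5.07

Pogson: Δm = −2.5 log₁₀(ratio) = −2.5 log₁₀(107) = −2.5 × 2.0294 = -5.073
Star B is brighter so has the smaller magnitude: m_A − m_B is positive.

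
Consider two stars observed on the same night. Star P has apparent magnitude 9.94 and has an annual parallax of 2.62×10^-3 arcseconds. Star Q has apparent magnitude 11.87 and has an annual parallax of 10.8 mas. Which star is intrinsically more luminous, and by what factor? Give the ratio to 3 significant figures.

Star P is more luminous, by a factor of 101.

Star P: d = 1/p = 1/2.62×10^-3″ = 381.7 pc
Star P: M = m − 5 log₁₀ d + 5 = 9.94 − 5·2.5817 + 5 = 2.032
Star Q: p = 10.8 mas = 0.0108″ → d = 1/p = 92.59 pc
Star Q: M = m − 5 log₁₀ d + 5 = 11.87 − 5·1.9666 + 5 = 7.037
ΔM = M_P − M_Q = 2.032 − (7.037) = -5.006; smaller M is more luminous → Star P.
L ratio = 10^(0.4 |ΔM|) = 10^2.002 = 100.5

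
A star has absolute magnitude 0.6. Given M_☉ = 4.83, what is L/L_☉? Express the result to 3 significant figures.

L/L_☉ ≈ 49.2

M − M_☉ = 0.6 − 4.83 = -4.230
L/L_☉ = 10^(−0.4 (M − M_☉)) = 10^1.692 = 49.20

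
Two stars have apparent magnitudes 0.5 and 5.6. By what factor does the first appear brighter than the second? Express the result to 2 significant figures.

Magnitude difference = -5.1
Flux ratio = 10^(−0.4 Δm) = 10^(−0.4 × -5.1) = 10^2.040 = 109.6

110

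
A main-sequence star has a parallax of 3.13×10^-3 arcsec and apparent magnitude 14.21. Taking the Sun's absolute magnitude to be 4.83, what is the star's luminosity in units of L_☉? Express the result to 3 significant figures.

L/L_☉ ≈ 0.181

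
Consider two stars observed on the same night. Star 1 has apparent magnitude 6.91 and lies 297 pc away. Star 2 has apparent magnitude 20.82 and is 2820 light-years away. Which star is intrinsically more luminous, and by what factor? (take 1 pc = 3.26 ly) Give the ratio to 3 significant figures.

Star 1: M = m − 5 log₁₀ d + 5 = 6.91 − 5·2.4728 + 5 = -0.454
Star 2: d = 2820 ly / 3.26 = 865.0 pc
Star 2: M = m − 5 log₁₀ d + 5 = 20.82 − 5·2.9370 + 5 = 11.135
ΔM = M_1 − M_2 = -0.454 − (11.135) = -11.589; smaller M is more luminous → Star 1.
L ratio = 10^(0.4 |ΔM|) = 10^4.635 = 43200

Star 1 is more luminous, by a factor of 43200.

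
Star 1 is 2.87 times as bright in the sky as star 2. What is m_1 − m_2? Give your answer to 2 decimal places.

m_1 − m_2 ≈ -1.14

Pogson: Δm = −2.5 log₁₀(ratio) = −2.5 log₁₀(2.87) = −2.5 × 0.4579 = -1.145
Star 1 is brighter, so it has the smaller magnitude: the difference is negative.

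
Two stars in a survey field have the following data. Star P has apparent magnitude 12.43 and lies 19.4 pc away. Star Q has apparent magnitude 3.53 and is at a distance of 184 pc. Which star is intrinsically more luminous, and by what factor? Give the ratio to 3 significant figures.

Star Q is more luminous, by a factor of 327000.

Star P: M = m − 5 log₁₀ d + 5 = 12.43 − 5·1.2878 + 5 = 10.991
Star Q: M = m − 5 log₁₀ d + 5 = 3.53 − 5·2.2648 + 5 = -2.794
ΔM = M_P − M_Q = 10.991 − (-2.794) = 13.785; smaller M is more luminous → Star Q.
L ratio = 10^(0.4 |ΔM|) = 10^5.514 = 326600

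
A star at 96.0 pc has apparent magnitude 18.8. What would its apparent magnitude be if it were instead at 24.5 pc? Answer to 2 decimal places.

Flux ∝ 1/d², so Δm = 5 log₁₀(d₂/d₁) = 5 log₁₀(24.5/96.0) = -2.966
m₂ = m₁ + Δm = 18.8 + (-2.966) = 15.834

m ≈ 15.83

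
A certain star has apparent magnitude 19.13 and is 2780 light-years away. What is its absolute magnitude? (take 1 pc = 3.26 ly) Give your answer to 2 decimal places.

d = 2780 ly / 3.26 = 852.8 pc
5 log₁₀(d/10 pc) = 5 log₁₀(852.8) − 5 = 9.654
M = m − 5 log₁₀(d/10) = 19.13 − 9.654 = 9.476

M ≈ 9.48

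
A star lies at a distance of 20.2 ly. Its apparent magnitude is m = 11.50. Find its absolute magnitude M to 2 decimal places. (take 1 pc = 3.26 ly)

M ≈ 12.54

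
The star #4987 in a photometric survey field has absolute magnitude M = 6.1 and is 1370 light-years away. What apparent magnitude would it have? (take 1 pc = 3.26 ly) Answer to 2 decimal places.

m ≈ 14.22

d = 1370 ly / 3.26 = 420.2 pc
m = M + 5 log₁₀ d − 5 = 6.1 + 5·2.6235 − 5 = 14.218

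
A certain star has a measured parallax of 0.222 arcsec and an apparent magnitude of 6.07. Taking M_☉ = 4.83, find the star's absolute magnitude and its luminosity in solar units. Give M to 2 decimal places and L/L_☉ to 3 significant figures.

d = 1/p = 1/0.222″ = 4.505 pc
M = m − 5 log₁₀ d + 5 = 6.07 − 5·0.6536 + 5 = 7.802
M − M_☉ = 7.802 − 4.83 = 2.972
L/L_☉ = 10^(−0.4 × 2.972) = 0.06476

M ≈ 7.80; L/L_☉ ≈ 0.0648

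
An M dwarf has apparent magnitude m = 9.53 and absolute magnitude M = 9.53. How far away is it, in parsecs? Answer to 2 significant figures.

d ≈ 10 pc

Distance modulus: m − M = 9.53 − (9.53) = 0.000
m − M = 5 log₁₀ d − 5
log₁₀ d = (m − M)/5 + 1 = 1.0000
d = 10^1.0000 = 10.00 pc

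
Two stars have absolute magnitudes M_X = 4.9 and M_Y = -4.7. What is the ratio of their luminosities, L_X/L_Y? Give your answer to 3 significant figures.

L_X/L_Y ≈ 1.45×10^-4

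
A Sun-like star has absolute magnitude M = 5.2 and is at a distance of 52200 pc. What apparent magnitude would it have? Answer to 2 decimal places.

m = M + 5 log₁₀ d − 5 = 5.2 + 5·4.7177 − 5 = 23.788

m ≈ 23.79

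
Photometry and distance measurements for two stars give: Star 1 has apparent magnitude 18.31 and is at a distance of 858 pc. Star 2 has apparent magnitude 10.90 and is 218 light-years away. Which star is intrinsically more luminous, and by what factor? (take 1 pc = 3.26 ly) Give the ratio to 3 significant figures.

Star 2 is more luminous, by a factor of 5.59.

Star 1: M = m − 5 log₁₀ d + 5 = 18.31 − 5·2.9335 + 5 = 8.643
Star 2: d = 218 ly / 3.26 = 66.87 pc
Star 2: M = m − 5 log₁₀ d + 5 = 10.90 − 5·1.8252 + 5 = 6.774
ΔM = M_1 − M_2 = 8.643 − (6.774) = 1.869; smaller M is more luminous → Star 2.
L ratio = 10^(0.4 |ΔM|) = 10^0.748 = 5.591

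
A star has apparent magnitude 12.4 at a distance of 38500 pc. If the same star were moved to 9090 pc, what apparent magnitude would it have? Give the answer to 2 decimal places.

Flux ∝ 1/d², so Δm = 5 log₁₀(d₂/d₁) = 5 log₁₀(9090/38500) = -3.134
m₂ = m₁ + Δm = 12.4 + (-3.134) = 9.266

m ≈ 9.27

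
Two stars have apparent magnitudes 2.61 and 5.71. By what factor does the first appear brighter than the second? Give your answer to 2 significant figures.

Magnitude difference = -3.10
Flux ratio = 10^(−0.4 Δm) = 10^(−0.4 × -3.10) = 10^1.240 = 17.38

17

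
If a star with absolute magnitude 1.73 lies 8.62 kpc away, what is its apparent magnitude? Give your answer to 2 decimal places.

d = 8.62 kpc = 8620 pc
m = M + 5 log₁₀ d − 5 = 1.73 + 5·3.9355 − 5 = 16.408

m ≈ 16.41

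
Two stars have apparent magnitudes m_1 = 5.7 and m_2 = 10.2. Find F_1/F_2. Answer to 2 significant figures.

F_1/F_2 ≈ 63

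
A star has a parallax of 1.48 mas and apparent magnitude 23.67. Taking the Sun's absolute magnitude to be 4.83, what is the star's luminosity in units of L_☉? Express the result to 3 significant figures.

L/L_☉ ≈ 1.33×10^-4

d = 1/p = 1000/1.48 mas = 675.7 pc
M = m − 5 log₁₀ d + 5 = 23.67 − 5·2.8297 + 5 = 14.521
M − M_☉ = 14.521 − 4.83 = 9.691
L/L_☉ = 10^(−0.4 × 9.691) = 1.329×10^-4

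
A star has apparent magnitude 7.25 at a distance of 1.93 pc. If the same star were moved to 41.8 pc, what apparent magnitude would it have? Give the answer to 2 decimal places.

Flux ∝ 1/d², so Δm = 5 log₁₀(d₂/d₁) = 5 log₁₀(41.8/1.93) = 6.678
m₂ = m₁ + Δm = 7.25 + (6.678) = 13.928

m ≈ 13.93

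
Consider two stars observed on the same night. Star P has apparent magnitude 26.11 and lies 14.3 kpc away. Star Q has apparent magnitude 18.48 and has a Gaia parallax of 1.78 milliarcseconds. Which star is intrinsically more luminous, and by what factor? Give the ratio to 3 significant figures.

Star Q is more luminous, by a factor of 1.74.

Star P: d = 14.3 kpc = 14300 pc
Star P: M = m − 5 log₁₀ d + 5 = 26.11 − 5·4.1553 + 5 = 10.333
Star Q: p = 1.78 mas = 1.78×10^-3″ → d = 1/p = 561.8 pc
Star Q: M = m − 5 log₁₀ d + 5 = 18.48 − 5·2.7496 + 5 = 9.732
ΔM = M_P − M_Q = 10.333 − (9.732) = 0.601; smaller M is more luminous → Star Q.
L ratio = 10^(0.4 |ΔM|) = 10^0.240 = 1.740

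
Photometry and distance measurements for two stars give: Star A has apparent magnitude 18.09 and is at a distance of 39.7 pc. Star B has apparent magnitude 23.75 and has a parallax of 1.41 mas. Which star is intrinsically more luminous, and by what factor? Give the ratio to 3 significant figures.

Star A: M = m − 5 log₁₀ d + 5 = 18.09 − 5·1.5988 + 5 = 15.096
Star B: p = 1.41 mas = 1.41×10^-3″ → d = 1/p = 709.2 pc
Star B: M = m − 5 log₁₀ d + 5 = 23.75 − 5·2.8508 + 5 = 14.496
ΔM = M_A − M_B = 15.096 − (14.496) = 0.600; smaller M is more luminous → Star B.
L ratio = 10^(0.4 |ΔM|) = 10^0.240 = 1.738

Star B is more luminous, by a factor of 1.74.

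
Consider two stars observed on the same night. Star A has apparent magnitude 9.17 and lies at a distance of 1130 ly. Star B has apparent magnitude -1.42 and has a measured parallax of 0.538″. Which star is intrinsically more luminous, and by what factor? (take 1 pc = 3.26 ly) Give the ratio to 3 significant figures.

Star A is more luminous, by a factor of 2.02.

Star A: d = 1130 ly / 3.26 = 346.6 pc
Star A: M = m − 5 log₁₀ d + 5 = 9.17 − 5·2.5399 + 5 = 1.471
Star B: d = 1/p = 1/0.538″ = 1.859 pc
Star B: M = m − 5 log₁₀ d + 5 = -1.42 − 5·0.2692 + 5 = 2.234
ΔM = M_A − M_B = 1.471 − (2.234) = -0.763; smaller M is more luminous → Star A.
L ratio = 10^(0.4 |ΔM|) = 10^0.305 = 2.020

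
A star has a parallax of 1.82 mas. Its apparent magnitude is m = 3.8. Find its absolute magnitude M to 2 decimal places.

M ≈ -4.90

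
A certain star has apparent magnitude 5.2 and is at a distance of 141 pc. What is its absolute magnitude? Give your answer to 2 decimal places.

M ≈ -0.55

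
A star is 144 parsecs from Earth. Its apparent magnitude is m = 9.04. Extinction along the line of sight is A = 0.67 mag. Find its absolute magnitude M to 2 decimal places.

5 log₁₀(d/10 pc) = 5 log₁₀(144.0) − 5 = 5.792
M = m − 5 log₁₀(d/10) − A = 9.04 − 5.792 − 0.67 = 2.578

M ≈ 2.58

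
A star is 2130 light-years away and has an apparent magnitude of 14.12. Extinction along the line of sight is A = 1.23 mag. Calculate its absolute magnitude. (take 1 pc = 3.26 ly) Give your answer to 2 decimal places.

d = 2130 ly / 3.26 = 653.4 pc
5 log₁₀(d/10 pc) = 5 log₁₀(653.4) − 5 = 9.076
M = m − 5 log₁₀(d/10) − A = 14.12 − 9.076 − 1.23 = 3.814

M ≈ 3.81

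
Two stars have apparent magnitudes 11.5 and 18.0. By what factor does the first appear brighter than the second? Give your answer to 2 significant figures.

Magnitude difference = -6.5
Flux ratio = 10^(−0.4 Δm) = 10^(−0.4 × -6.5) = 10^2.600 = 398.1

400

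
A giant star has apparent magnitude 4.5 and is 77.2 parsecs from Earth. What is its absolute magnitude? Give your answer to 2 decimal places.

M ≈ 0.06

5 log₁₀(d/10 pc) = 5 log₁₀(77.20) − 5 = 4.438
M = m − 5 log₁₀(d/10) = 4.5 − 4.438 = 0.062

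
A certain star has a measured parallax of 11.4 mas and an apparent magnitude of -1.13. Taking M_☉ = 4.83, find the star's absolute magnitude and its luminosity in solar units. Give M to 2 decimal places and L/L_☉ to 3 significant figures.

M ≈ -5.85; L/L_☉ ≈ 18600

d = 1/p = 1000/11.4 mas = 87.72 pc
M = m − 5 log₁₀ d + 5 = -1.13 − 5·1.9431 + 5 = -5.845
M − M_☉ = -5.845 − 4.83 = -10.675
L/L_☉ = 10^(−0.4 × -10.675) = 18630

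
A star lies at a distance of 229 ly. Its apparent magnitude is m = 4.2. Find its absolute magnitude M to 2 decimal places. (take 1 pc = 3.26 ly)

d = 229 ly / 3.26 = 70.25 pc
5 log₁₀(d/10 pc) = 5 log₁₀(70.25) − 5 = 4.233
M = m − 5 log₁₀(d/10) = 4.2 − 4.233 = -0.033

M ≈ -0.03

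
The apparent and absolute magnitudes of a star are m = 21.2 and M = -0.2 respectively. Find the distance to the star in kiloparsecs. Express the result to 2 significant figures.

d ≈ 190 kpc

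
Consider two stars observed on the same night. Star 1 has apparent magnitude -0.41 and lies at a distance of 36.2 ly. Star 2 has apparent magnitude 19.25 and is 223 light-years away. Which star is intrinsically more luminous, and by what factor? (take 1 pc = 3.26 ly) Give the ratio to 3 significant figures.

Star 1 is more luminous, by a factor of 1.93×10^6.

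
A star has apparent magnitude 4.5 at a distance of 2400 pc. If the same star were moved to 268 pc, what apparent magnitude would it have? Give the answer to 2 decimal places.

Flux ∝ 1/d², so Δm = 5 log₁₀(d₂/d₁) = 5 log₁₀(268/2400) = -4.760
m₂ = m₁ + Δm = 4.5 + (-4.760) = -0.260

m ≈ -0.26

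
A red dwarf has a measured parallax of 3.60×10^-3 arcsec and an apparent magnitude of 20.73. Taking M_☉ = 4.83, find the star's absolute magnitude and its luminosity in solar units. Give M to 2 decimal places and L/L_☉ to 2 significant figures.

M ≈ 13.51; L/L_☉ ≈ 3.4×10^-4

d = 1/p = 1/3.60×10^-3″ = 277.8 pc
M = m − 5 log₁₀ d + 5 = 20.73 − 5·2.4437 + 5 = 13.512
M − M_☉ = 13.512 − 4.83 = 8.682
L/L_☉ = 10^(−0.4 × 8.682) = 3.368×10^-4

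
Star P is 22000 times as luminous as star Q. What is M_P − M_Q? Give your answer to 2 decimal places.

Pogson: ΔM = −2.5 log₁₀(ratio) = −2.5 log₁₀(22000) = −2.5 × 4.3424 = -10.856
Star P is brighter, so it has the smaller magnitude: the difference is negative.

M_P − M_Q ≈ -10.86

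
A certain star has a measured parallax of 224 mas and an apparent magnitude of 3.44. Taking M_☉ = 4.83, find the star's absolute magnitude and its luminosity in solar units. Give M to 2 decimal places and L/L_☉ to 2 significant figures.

d = 1/p = 1000/224 mas = 4.464 pc
M = m − 5 log₁₀ d + 5 = 3.44 − 5·0.6498 + 5 = 5.191
M − M_☉ = 5.191 − 4.83 = 0.361
L/L_☉ = 10^(−0.4 × 0.361) = 0.7170

M ≈ 5.19; L/L_☉ ≈ 0.72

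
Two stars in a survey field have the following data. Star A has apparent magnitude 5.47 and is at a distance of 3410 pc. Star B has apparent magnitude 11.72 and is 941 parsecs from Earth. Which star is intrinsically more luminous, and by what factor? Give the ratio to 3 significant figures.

Star A is more luminous, by a factor of 4150.

Star A: M = m − 5 log₁₀ d + 5 = 5.47 − 5·3.5328 + 5 = -7.194
Star B: M = m − 5 log₁₀ d + 5 = 11.72 − 5·2.9736 + 5 = 1.852
ΔM = M_A − M_B = -7.194 − (1.852) = -9.046; smaller M is more luminous → Star A.
L ratio = 10^(0.4 |ΔM|) = 10^3.618 = 4153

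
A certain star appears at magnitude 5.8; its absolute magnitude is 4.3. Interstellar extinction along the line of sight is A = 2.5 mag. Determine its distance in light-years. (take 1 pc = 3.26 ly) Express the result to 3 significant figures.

m − M = 5 log₁₀(d/10 pc) + A  ⇒  5.8 − (4.3) − 2.5 = 5 log₁₀(d/10)
-1.000 = 5 log₁₀(d/10)
log₁₀ d = (m − M − A)/5 + 1 = 0.8000
d = 10^0.8000 = 6.310 pc
= 20.57 ly

d ≈ 20.6 ly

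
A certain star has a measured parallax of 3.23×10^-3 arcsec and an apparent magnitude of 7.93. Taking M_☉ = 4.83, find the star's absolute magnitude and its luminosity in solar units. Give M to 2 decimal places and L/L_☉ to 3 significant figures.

M ≈ 0.48; L/L_☉ ≈ 55.2

d = 1/p = 1/3.23×10^-3″ = 309.6 pc
M = m − 5 log₁₀ d + 5 = 7.93 − 5·2.4908 + 5 = 0.476
M − M_☉ = 0.476 − 4.83 = -4.354
L/L_☉ = 10^(−0.4 × -4.354) = 55.16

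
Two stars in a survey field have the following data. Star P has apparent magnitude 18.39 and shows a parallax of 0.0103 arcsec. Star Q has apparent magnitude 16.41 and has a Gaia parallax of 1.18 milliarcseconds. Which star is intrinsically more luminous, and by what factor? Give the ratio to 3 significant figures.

Star P: d = 1/p = 1/0.0103″ = 97.09 pc
Star P: M = m − 5 log₁₀ d + 5 = 18.39 − 5·1.9872 + 5 = 13.454
Star Q: p = 1.18 mas = 1.18×10^-3″ → d = 1/p = 847.5 pc
Star Q: M = m − 5 log₁₀ d + 5 = 16.41 − 5·2.9281 + 5 = 6.769
ΔM = M_P − M_Q = 13.454 − (6.769) = 6.685; smaller M is more luminous → Star Q.
L ratio = 10^(0.4 |ΔM|) = 10^2.674 = 472.0

Star Q is more luminous, by a factor of 472.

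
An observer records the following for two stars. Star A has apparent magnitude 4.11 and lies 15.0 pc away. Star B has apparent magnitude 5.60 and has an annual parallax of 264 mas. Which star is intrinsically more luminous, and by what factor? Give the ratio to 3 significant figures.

Star A is more luminous, by a factor of 61.9.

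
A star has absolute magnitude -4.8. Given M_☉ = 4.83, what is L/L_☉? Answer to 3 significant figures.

M − M_☉ = -4.8 − 4.83 = -9.630
L/L_☉ = 10^(−0.4 (M − M_☉)) = 10^3.852 = 7112

L/L_☉ ≈ 7110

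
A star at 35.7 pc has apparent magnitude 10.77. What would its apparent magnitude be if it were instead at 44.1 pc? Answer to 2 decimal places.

m ≈ 11.23

Flux ∝ 1/d², so Δm = 5 log₁₀(d₂/d₁) = 5 log₁₀(44.1/35.7) = 0.459
m₂ = m₁ + Δm = 10.77 + (0.459) = 11.229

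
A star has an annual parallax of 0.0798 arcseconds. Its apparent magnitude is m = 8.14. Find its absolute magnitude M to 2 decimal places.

d = 1/p = 1/0.0798″ = 12.53 pc
5 log₁₀(d/10 pc) = 5 log₁₀(12.53) − 5 = 0.490
M = m − 5 log₁₀(d/10) = 8.14 − 0.490 = 7.650

M ≈ 7.65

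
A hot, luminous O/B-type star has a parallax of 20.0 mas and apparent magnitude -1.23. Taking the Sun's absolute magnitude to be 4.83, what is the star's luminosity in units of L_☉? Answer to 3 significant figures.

d = 1/p = 1000/20.0 mas = 50.00 pc
M = m − 5 log₁₀ d + 5 = -1.23 − 5·1.6990 + 5 = -4.725
M − M_☉ = -4.725 − 4.83 = -9.555
L/L_☉ = 10^(−0.4 × -9.555) = 6637

L/L_☉ ≈ 6640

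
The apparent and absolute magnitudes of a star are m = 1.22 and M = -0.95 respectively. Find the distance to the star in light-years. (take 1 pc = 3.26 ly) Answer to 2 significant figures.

μ = m − M = 2.170
m − M = 5 log₁₀ d − 5
log₁₀ d = (m − M)/5 + 1 = 1.4340
d = 10^1.4340 = 27.16 pc
= 88.56 ly

d ≈ 89 ly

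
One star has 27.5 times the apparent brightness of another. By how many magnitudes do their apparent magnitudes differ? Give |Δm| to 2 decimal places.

Pogson: Δm = −2.5 log₁₀(ratio) = −2.5 log₁₀(27.5) = −2.5 × 1.4393 = -3.598

|Δm| ≈ 3.60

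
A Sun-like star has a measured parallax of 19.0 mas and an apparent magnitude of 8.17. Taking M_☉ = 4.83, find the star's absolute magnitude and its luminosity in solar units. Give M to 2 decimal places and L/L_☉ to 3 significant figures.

d = 1/p = 1000/19.0 mas = 52.63 pc
M = m − 5 log₁₀ d + 5 = 8.17 − 5·1.7212 + 5 = 4.564
M − M_☉ = 4.564 − 4.83 = -0.266
L/L_☉ = 10^(−0.4 × -0.266) = 1.278

M ≈ 4.56; L/L_☉ ≈ 1.28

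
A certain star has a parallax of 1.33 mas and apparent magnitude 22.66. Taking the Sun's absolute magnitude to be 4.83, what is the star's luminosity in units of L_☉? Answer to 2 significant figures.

L/L_☉ ≈ 4.2×10^-4

d = 1/p = 1000/1.33 mas = 751.9 pc
M = m − 5 log₁₀ d + 5 = 22.66 − 5·2.8761 + 5 = 13.279
M − M_☉ = 13.279 − 4.83 = 8.449
L/L_☉ = 10^(−0.4 × 8.449) = 4.172×10^-4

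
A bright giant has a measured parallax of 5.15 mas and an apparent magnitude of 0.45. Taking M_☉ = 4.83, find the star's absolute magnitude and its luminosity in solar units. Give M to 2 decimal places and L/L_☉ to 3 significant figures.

M ≈ -5.99; L/L_☉ ≈ 21300

d = 1/p = 1000/5.15 mas = 194.2 pc
M = m − 5 log₁₀ d + 5 = 0.45 − 5·2.2882 + 5 = -5.991
M − M_☉ = -5.991 − 4.83 = -10.821
L/L_☉ = 10^(−0.4 × -10.821) = 21300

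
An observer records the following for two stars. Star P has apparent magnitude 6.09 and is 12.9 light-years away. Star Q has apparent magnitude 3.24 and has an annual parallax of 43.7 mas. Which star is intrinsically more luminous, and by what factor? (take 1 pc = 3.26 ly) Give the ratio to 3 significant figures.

Star Q is more luminous, by a factor of 462.

Star P: d = 12.9 ly / 3.26 = 3.957 pc
Star P: M = m − 5 log₁₀ d + 5 = 6.09 − 5·0.5974 + 5 = 8.103
Star Q: p = 43.7 mas = 0.0437″ → d = 1/p = 22.88 pc
Star Q: M = m − 5 log₁₀ d + 5 = 3.24 − 5·1.3595 + 5 = 1.442
ΔM = M_P − M_Q = 8.103 − (1.442) = 6.661; smaller M is more luminous → Star Q.
L ratio = 10^(0.4 |ΔM|) = 10^2.664 = 461.6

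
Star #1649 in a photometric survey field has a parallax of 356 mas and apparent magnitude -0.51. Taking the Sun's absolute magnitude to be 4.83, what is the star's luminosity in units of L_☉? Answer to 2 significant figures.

L/L_☉ ≈ 11

d = 1/p = 1000/356 mas = 2.809 pc
M = m − 5 log₁₀ d + 5 = -0.51 − 5·0.4486 + 5 = 2.247
M − M_☉ = 2.247 − 4.83 = -2.583
L/L_☉ = 10^(−0.4 × -2.583) = 10.79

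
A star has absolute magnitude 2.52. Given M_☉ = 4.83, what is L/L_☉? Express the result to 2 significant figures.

M − M_☉ = 2.52 − 4.83 = -2.310
L/L_☉ = 10^(−0.4 (M − M_☉)) = 10^0.924 = 8.395

L/L_☉ ≈ 8.4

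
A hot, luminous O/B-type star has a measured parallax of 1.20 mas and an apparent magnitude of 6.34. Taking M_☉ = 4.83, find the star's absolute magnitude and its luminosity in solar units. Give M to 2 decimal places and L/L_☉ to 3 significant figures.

d = 1/p = 1000/1.20 mas = 833.3 pc
M = m − 5 log₁₀ d + 5 = 6.34 − 5·2.9208 + 5 = -3.264
M − M_☉ = -3.264 − 4.83 = -8.094
L/L_☉ = 10^(−0.4 × -8.094) = 1728

M ≈ -3.26; L/L_☉ ≈ 1730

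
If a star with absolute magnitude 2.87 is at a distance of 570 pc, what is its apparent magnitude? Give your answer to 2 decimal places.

m = M + 5 log₁₀ d − 5 = 2.87 + 5·2.7559 − 5 = 11.649

m ≈ 11.65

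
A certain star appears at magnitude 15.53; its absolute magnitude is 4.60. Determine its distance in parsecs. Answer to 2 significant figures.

d ≈ 1500 pc

μ = m − M = 10.930
m − M = 5 log₁₀ d − 5
log₁₀ d = (m − M)/5 + 1 = 3.1860
d = 10^3.1860 = 1535 pc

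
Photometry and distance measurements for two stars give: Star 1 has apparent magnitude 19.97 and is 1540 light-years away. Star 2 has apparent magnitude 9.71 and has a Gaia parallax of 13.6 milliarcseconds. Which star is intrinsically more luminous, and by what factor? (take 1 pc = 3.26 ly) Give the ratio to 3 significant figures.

Star 2 is more luminous, by a factor of 308.

Star 1: d = 1540 ly / 3.26 = 472.4 pc
Star 1: M = m − 5 log₁₀ d + 5 = 19.97 − 5·2.6743 + 5 = 11.598
Star 2: p = 13.6 mas = 0.0136″ → d = 1/p = 73.53 pc
Star 2: M = m − 5 log₁₀ d + 5 = 9.71 − 5·1.8665 + 5 = 5.378
ΔM = M_1 − M_2 = 11.598 − (5.378) = 6.221; smaller M is more luminous → Star 2.
L ratio = 10^(0.4 |ΔM|) = 10^2.488 = 307.8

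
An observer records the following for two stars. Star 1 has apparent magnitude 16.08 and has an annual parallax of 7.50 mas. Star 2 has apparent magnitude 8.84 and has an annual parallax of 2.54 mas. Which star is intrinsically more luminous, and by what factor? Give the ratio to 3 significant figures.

Star 2 is more luminous, by a factor of 6860.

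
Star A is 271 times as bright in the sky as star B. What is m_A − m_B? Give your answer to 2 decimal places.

m_A − m_B ≈ -6.08

Pogson: Δm = −2.5 log₁₀(ratio) = −2.5 log₁₀(271) = −2.5 × 2.4330 = -6.082
Star A is brighter, so it has the smaller magnitude: the difference is negative.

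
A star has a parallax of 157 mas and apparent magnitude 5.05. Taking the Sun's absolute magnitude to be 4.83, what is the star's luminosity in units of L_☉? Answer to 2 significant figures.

d = 1/p = 1000/157 mas = 6.369 pc
M = m − 5 log₁₀ d + 5 = 5.05 − 5·0.8041 + 5 = 6.029
M − M_☉ = 6.029 − 4.83 = 1.199
L/L_☉ = 10^(−0.4 × 1.199) = 0.3313

L/L_☉ ≈ 0.33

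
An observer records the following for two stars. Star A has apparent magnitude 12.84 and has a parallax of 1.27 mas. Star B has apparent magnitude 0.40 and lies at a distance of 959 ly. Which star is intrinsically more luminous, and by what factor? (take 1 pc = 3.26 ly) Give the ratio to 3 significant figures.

Star B is more luminous, by a factor of 13200.

Star A: p = 1.27 mas = 1.27×10^-3″ → d = 1/p = 787.4 pc
Star A: M = m − 5 log₁₀ d + 5 = 12.84 − 5·2.8962 + 5 = 3.359
Star B: d = 959 ly / 3.26 = 294.2 pc
Star B: M = m − 5 log₁₀ d + 5 = 0.40 − 5·2.4686 + 5 = -6.943
ΔM = M_A − M_B = 3.359 − (-6.943) = 10.302; smaller M is more luminous → Star B.
L ratio = 10^(0.4 |ΔM|) = 10^4.121 = 13210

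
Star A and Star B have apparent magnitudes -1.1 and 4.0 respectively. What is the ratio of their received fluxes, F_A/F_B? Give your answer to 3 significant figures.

Δm = -1.1 − (4.0) = -5.1
Flux ratio = 10^(−0.4 Δm) = 10^(−0.4 × -5.1) = 10^2.040 = 109.6

F_A/F_B ≈ 110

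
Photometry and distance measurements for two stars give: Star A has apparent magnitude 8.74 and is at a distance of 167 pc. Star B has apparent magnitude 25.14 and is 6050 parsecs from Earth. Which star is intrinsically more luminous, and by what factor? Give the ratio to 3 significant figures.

Star A is more luminous, by a factor of 2770.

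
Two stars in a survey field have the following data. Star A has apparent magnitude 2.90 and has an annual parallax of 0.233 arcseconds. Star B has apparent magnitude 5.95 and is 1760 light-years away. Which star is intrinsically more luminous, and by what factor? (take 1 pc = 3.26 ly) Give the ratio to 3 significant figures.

Star B is more luminous, by a factor of 953.

Star A: d = 1/p = 1/0.233″ = 4.292 pc
Star A: M = m − 5 log₁₀ d + 5 = 2.90 − 5·0.6326 + 5 = 4.737
Star B: d = 1760 ly / 3.26 = 539.9 pc
Star B: M = m − 5 log₁₀ d + 5 = 5.95 − 5·2.7323 + 5 = -2.711
ΔM = M_A − M_B = 4.737 − (-2.711) = 7.448; smaller M is more luminous → Star B.
L ratio = 10^(0.4 |ΔM|) = 10^2.979 = 953.5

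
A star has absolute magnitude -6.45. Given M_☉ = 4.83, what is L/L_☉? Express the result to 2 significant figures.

L/L_☉ ≈ 33000

M − M_☉ = -6.45 − 4.83 = -11.280
L/L_☉ = 10^(−0.4 (M − M_☉)) = 10^4.512 = 32510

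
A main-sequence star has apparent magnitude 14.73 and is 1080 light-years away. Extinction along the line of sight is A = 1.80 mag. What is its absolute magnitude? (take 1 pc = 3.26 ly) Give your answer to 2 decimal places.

d = 1080 ly / 3.26 = 331.3 pc
5 log₁₀(d/10 pc) = 5 log₁₀(331.3) − 5 = 7.601
M = m − 5 log₁₀(d/10) − A = 14.73 − 7.601 − 1.80 = 5.329

M ≈ 5.33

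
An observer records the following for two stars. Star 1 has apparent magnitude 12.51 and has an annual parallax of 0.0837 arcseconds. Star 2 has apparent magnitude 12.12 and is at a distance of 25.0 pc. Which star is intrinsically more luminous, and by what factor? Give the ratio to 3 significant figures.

Star 2 is more luminous, by a factor of 6.27.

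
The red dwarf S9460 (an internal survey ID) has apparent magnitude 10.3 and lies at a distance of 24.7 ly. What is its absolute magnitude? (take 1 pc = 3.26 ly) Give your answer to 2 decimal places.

d = 24.7 ly / 3.26 = 7.577 pc
5 log₁₀(d/10 pc) = 5 log₁₀(7.577) − 5 = -0.603
M = m − 5 log₁₀(d/10) = 10.3 + 0.603 = 10.903

M ≈ 10.90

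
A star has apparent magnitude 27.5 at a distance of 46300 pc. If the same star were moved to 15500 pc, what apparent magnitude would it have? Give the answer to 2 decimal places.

Flux ∝ 1/d², so Δm = 5 log₁₀(d₂/d₁) = 5 log₁₀(15500/46300) = -2.376
m₂ = m₁ + Δm = 27.5 + (-2.376) = 25.124

m ≈ 25.12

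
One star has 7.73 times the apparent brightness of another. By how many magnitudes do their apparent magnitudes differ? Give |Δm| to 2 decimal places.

Pogson: Δm = −2.5 log₁₀(ratio) = −2.5 log₁₀(7.73) = −2.5 × 0.8882 = -2.220

|Δm| ≈ 2.22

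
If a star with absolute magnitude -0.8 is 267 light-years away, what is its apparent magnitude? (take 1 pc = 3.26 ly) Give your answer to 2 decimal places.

m ≈ 3.77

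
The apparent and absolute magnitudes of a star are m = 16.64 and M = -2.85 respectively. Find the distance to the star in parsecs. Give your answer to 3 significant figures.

d ≈ 79100 pc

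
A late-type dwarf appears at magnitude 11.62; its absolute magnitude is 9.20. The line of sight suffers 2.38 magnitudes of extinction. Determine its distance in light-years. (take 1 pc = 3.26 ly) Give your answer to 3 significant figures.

d ≈ 33.2 ly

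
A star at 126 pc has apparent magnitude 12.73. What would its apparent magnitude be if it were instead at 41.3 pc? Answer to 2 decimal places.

Flux ∝ 1/d², so Δm = 5 log₁₀(d₂/d₁) = 5 log₁₀(41.3/126) = -2.422
m₂ = m₁ + Δm = 12.73 + (-2.422) = 10.308

m ≈ 10.31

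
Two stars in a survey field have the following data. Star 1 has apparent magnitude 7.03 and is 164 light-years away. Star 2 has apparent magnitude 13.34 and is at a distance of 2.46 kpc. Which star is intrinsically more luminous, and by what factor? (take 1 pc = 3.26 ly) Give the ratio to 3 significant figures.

Star 1: d = 164 ly / 3.26 = 50.31 pc
Star 1: M = m − 5 log₁₀ d + 5 = 7.03 − 5·1.7016 + 5 = 3.522
Star 2: d = 2.46 kpc = 2460 pc
Star 2: M = m − 5 log₁₀ d + 5 = 13.34 − 5·3.3909 + 5 = 1.385
ΔM = M_1 − M_2 = 3.522 − (1.385) = 2.137; smaller M is more luminous → Star 2.
L ratio = 10^(0.4 |ΔM|) = 10^0.855 = 7.155

Star 2 is more luminous, by a factor of 7.16.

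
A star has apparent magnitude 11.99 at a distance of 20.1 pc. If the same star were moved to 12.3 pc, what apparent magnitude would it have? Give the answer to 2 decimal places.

m ≈ 10.92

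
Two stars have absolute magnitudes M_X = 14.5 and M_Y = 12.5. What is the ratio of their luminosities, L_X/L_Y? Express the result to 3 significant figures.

ΔM = M_X − M_Y = 2.0
L_X/L_Y = 10^(−0.4 ΔM) = 10^-0.800 = 0.1585

L_X/L_Y ≈ 0.158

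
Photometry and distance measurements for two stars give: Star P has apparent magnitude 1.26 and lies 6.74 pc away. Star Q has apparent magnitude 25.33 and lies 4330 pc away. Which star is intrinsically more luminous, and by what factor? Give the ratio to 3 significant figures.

Star P is more luminous, by a factor of 10300.

Star P: M = m − 5 log₁₀ d + 5 = 1.26 − 5·0.8287 + 5 = 2.117
Star Q: M = m − 5 log₁₀ d + 5 = 25.33 − 5·3.6365 + 5 = 12.148
ΔM = M_P − M_Q = 2.117 − (12.148) = -10.031; smaller M is more luminous → Star P.
L ratio = 10^(0.4 |ΔM|) = 10^4.012 = 10290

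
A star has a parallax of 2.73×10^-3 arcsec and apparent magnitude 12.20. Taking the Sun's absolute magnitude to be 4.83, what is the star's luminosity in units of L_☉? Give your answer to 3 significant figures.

d = 1/p = 1/2.73×10^-3″ = 366.3 pc
M = m − 5 log₁₀ d + 5 = 12.20 − 5·2.5638 + 5 = 4.381
M − M_☉ = 4.381 − 4.83 = -0.449
L/L_☉ = 10^(−0.4 × -0.449) = 1.512

L/L_☉ ≈ 1.51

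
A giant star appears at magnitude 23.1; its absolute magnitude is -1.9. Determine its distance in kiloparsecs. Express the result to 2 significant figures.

d ≈ 1000 kpc

μ = m − M = 25.000
m − M = 5 log₁₀ d − 5
log₁₀ d = (m − M)/5 + 1 = 6.0000
d = 10^6.0000 = 1.000×10^6 pc
= 1000 kpc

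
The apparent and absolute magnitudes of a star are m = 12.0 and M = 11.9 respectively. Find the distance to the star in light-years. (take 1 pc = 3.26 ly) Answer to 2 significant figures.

d ≈ 34 ly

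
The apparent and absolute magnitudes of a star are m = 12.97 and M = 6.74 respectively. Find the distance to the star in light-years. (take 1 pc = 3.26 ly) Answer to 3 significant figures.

μ = m − M = 6.230
m − M = 5 log₁₀ d − 5
log₁₀ d = (m − M)/5 + 1 = 2.2460
d = 10^2.2460 = 176.2 pc
= 574.4 ly

d ≈ 574 ly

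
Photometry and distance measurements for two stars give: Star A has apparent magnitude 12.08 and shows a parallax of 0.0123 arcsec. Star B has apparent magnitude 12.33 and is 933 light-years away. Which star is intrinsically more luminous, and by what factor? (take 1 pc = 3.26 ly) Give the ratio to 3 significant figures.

Star B is more luminous, by a factor of 9.84.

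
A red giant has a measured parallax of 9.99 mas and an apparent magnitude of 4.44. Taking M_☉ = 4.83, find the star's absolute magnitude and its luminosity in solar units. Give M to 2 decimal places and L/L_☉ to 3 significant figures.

M ≈ -0.56; L/L_☉ ≈ 144

d = 1/p = 1000/9.99 mas = 100.1 pc
M = m − 5 log₁₀ d + 5 = 4.44 − 5·2.0004 + 5 = -0.562
M − M_☉ = -0.562 − 4.83 = -5.392
L/L_☉ = 10^(−0.4 × -5.392) = 143.5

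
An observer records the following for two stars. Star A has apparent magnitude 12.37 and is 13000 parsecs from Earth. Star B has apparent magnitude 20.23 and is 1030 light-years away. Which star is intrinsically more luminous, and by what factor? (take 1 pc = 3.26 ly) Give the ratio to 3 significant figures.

Star A is more luminous, by a factor of 2.36×10^6.

Star A: M = m − 5 log₁₀ d + 5 = 12.37 − 5·4.1139 + 5 = -3.200
Star B: d = 1030 ly / 3.26 = 316.0 pc
Star B: M = m − 5 log₁₀ d + 5 = 20.23 − 5·2.4996 + 5 = 12.732
ΔM = M_A − M_B = -3.200 − (12.732) = -15.932; smaller M is more luminous → Star A.
L ratio = 10^(0.4 |ΔM|) = 10^6.373 = 2.359×10^6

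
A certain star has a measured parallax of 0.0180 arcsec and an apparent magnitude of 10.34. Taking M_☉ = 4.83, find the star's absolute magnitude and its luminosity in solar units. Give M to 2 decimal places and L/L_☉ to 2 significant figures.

M ≈ 6.62; L/L_☉ ≈ 0.19

d = 1/p = 1/0.0180″ = 55.56 pc
M = m − 5 log₁₀ d + 5 = 10.34 − 5·1.7447 + 5 = 6.616
M − M_☉ = 6.616 − 4.83 = 1.786
L/L_☉ = 10^(−0.4 × 1.786) = 0.1930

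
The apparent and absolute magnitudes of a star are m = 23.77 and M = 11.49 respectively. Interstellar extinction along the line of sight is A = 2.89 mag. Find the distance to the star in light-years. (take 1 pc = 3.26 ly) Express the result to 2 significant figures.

m − M = 5 log₁₀(d/10 pc) + A  ⇒  23.77 − (11.49) − 2.89 = 5 log₁₀(d/10)
9.390 = 5 log₁₀(d/10)
log₁₀ d = (m − M − A)/5 + 1 = 2.8780
d = 10^2.8780 = 755.1 pc
= 2462 ly

d ≈ 2500 ly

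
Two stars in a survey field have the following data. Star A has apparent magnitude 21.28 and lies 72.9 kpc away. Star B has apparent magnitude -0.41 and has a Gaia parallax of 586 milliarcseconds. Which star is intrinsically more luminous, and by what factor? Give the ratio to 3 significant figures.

Star A is more luminous, by a factor of 3.85.

Star A: d = 72.9 kpc = 72900 pc
Star A: M = m − 5 log₁₀ d + 5 = 21.28 − 5·4.8627 + 5 = 1.966
Star B: p = 586 mas = 0.586″ → d = 1/p = 1.706 pc
Star B: M = m − 5 log₁₀ d + 5 = -0.41 − 5·0.2321 + 5 = 3.429
ΔM = M_A − M_B = 1.966 − (3.429) = -1.463; smaller M is more luminous → Star A.
L ratio = 10^(0.4 |ΔM|) = 10^0.585 = 3.848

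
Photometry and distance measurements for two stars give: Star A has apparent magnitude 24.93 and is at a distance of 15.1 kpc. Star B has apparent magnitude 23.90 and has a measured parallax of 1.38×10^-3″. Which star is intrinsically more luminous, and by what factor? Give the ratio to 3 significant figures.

Star A: d = 15.1 kpc = 15100 pc
Star A: M = m − 5 log₁₀ d + 5 = 24.93 − 5·4.1790 + 5 = 9.035
Star B: d = 1/p = 1/1.38×10^-3″ = 724.6 pc
Star B: M = m − 5 log₁₀ d + 5 = 23.90 − 5·2.8601 + 5 = 14.599
ΔM = M_A − M_B = 9.035 − (14.599) = -5.564; smaller M is more luminous → Star A.
L ratio = 10^(0.4 |ΔM|) = 10^2.226 = 168.2

Star A is more luminous, by a factor of 168.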